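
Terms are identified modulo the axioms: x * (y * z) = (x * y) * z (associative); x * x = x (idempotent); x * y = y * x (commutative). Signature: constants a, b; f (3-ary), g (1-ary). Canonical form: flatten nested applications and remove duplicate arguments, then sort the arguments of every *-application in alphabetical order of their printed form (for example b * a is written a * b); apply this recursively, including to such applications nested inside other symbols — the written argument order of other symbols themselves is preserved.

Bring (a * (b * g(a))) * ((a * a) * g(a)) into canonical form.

Un-nest:  a * b * g(a) * a * a * g(a)
Drop duplicates:  drop duplicate a, a, g(a)
Sort arguments:  a * b * g(a)

Answer: a * b * g(a)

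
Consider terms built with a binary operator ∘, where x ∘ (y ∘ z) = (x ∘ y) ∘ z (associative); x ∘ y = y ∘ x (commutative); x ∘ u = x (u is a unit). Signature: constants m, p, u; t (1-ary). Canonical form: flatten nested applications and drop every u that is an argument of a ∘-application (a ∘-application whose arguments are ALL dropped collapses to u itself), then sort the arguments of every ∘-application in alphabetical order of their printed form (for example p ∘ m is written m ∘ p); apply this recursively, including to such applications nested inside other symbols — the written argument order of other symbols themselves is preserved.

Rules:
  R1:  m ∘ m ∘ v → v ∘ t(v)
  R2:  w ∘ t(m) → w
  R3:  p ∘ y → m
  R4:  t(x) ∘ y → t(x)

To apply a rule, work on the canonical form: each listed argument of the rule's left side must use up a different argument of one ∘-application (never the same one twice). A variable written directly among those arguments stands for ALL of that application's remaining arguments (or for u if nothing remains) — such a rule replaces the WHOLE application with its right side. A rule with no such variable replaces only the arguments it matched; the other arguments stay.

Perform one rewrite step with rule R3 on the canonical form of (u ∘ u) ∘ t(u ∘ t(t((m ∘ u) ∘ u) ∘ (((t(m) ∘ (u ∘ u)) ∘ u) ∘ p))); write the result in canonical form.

Canonical form:  t(t(p ∘ t(m) ∘ t(m)))
R3 matches:  uses p;  y := t(m) ∘ t(m)
The variable takes the whole remainder — replace the entire application.
Giving:  t(t(m))

Answer: t(t(m))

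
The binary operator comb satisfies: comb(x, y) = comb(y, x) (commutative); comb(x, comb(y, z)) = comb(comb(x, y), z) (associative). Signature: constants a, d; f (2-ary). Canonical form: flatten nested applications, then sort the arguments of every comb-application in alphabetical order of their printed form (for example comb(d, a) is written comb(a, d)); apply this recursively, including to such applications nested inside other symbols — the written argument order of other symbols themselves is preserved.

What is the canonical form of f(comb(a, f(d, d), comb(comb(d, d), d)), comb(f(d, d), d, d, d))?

Answer: f(comb(a, d, d, d, f(d, d)), comb(d, d, d, f(d, d)))

Derivation:
Work inside:  comb(a, f(d, d), comb(comb(d, d), d))
Flatten:  comb(a, f(d, d), d, d, d)
Sort arguments:  comb(a, d, d, d, f(d, d))
Rebuild:  f(comb(a, d, d, d, f(d, d)), comb(d, d, d, f(d, d)))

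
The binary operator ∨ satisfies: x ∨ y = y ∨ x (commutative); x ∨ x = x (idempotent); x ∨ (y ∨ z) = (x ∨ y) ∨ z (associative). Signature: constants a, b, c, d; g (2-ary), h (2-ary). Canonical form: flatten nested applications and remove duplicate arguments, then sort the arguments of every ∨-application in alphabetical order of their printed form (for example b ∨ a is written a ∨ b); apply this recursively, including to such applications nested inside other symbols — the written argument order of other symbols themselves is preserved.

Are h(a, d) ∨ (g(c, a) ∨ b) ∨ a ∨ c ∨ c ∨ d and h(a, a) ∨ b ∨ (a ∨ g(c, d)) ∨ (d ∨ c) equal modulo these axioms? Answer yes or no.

Left:  h(a, d) ∨ (g(c, a) ∨ b) ∨ a ∨ c ∨ c ∨ d
  Un-nest:  h(a, d) ∨ g(c, a) ∨ b ∨ a ∨ c ∨ c ∨ d
  Deduplicate:  drop duplicate c
  Sort arguments:  a ∨ b ∨ c ∨ d ∨ g(c, a) ∨ h(a, d)
Right:  h(a, a) ∨ b ∨ (a ∨ g(c, d)) ∨ (d ∨ c)
  Flatten:  h(a, a) ∨ b ∨ a ∨ g(c, d) ∨ d ∨ c
  Sort:  a ∨ b ∨ c ∨ d ∨ g(c, d) ∨ h(a, a)

Answer: no — a ∨ b ∨ c ∨ d ∨ g(c, a) ∨ h(a, d) vs a ∨ b ∨ c ∨ d ∨ g(c, d) ∨ h(a, a)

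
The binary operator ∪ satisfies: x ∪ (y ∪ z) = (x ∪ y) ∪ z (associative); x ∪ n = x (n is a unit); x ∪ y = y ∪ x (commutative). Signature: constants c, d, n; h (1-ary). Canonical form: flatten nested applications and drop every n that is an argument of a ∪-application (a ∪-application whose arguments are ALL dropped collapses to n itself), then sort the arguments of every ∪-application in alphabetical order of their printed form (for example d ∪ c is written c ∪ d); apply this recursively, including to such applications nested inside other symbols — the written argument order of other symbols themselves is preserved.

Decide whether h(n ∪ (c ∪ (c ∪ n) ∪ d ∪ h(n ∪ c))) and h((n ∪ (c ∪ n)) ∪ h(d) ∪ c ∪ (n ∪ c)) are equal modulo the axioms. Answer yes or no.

Answer: no — h(c ∪ c ∪ d ∪ h(c)) vs h(c ∪ c ∪ c ∪ h(d))

Derivation:
Left:  h(n ∪ (c ∪ (c ∪ n) ∪ d ∪ h(n ∪ c)))
  Work inside:  n ∪ (c ∪ (c ∪ n) ∪ d ∪ h(n ∪ c))
  Flatten:  n ∪ c ∪ c ∪ n ∪ d ∪ h(n ∪ c)
  Simplify inside:  h(n ∪ c)  →  h(c)
  Unit:  drop n (×2)
  Sort arguments:  c ∪ c ∪ d ∪ h(c)
  Rebuild:  h(c ∪ c ∪ d ∪ h(c))
Right:  h((n ∪ (c ∪ n)) ∪ h(d) ∪ c ∪ (n ∪ c))
  Descend into:  (n ∪ (c ∪ n)) ∪ h(d) ∪ c ∪ (n ∪ c)
  Flatten:  n ∪ c ∪ n ∪ h(d) ∪ c ∪ n ∪ c
  Unit:  drop n (×3)
  Order the arguments:  c ∪ c ∪ c ∪ h(d)
  Reassemble:  h(c ∪ c ∪ c ∪ h(d))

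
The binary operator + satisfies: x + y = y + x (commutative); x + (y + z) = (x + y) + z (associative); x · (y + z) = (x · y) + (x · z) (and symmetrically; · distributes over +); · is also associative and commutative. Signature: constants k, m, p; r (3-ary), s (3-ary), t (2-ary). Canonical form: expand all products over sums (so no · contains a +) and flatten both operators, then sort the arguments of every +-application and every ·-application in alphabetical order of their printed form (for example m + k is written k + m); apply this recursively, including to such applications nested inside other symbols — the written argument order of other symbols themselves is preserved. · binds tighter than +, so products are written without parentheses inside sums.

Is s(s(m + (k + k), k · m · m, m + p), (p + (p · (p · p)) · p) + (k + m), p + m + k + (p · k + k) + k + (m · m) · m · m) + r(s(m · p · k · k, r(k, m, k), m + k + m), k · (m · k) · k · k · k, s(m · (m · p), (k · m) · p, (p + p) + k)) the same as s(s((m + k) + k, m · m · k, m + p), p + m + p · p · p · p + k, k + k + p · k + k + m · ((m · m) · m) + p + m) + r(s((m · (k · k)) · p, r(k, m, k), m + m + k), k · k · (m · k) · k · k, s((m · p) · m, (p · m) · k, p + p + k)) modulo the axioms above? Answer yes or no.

Answer: yes — both canonical forms are r(s(k · k · m · p, r(k, m, k), k + m + m), k · k · k · k · k · m, s(m · m · p, k · m · p, k + p + p)) + s(s(k + k + m, k · m · m, m + p), k + m + p + p · p · p · p, k + k + k + k · p + m + m · m · m · m + p)

Derivation:
Left:  s(s(m + (k + k), k · m · m, m + p), (p + (p · (p · p)) · p) + (k + m), p + m + k + (p · k + k) + k + (m · m) · m · m) + r(s(m · p · k · k, r(k, m, k), m + k + m), k · (m · k) · k · k · k, s(m · (m · p), (k · m) · p, (p + p) + k))
  Merge nested applications:  s(s(k + k + m, k · m · m, m + p), k + m + p + p · p · p · p, k + k + k + k · p + m + m · m · m · m + p) + r(s(k · k · m · p, r(k, m, k), k + m + m), k · k · k · k · k · m, s(m · m · p, k · m · p, k + p + p))
  Order the arguments:  r(s(k · k · m · p, r(k, m, k), k + m + m), k · k · k · k · k · m, s(m · m · p, k · m · p, k + p + p)) + s(s(k + k + m, k · m · m, m + p), k + m + p + p · p · p · p, k + k + k + k · p + m + m · m · m · m + p)
Right:  s(s((m + k) + k, m · m · k, m + p), p + m + p · p · p · p + k, k + k + p · k + k + m · ((m · m) · m) + p + m) + r(s((m · (k · k)) · p, r(k, m, k), m + m + k), k · k · (m · k) · k · k, s((m · p) · m, (p · m) · k, p + p + k))
  Merge nested applications:  s(s(k + k + m, k · m · m, m + p), k + m + p + p · p · p · p, k + k + k + k · p + m + m · m · m · m + p) + r(s(k · k · m · p, r(k, m, k), k + m + m), k · k · k · k · k · m, s(m · m · p, k · m · p, k + p + p))
  Sort arguments:  r(s(k · k · m · p, r(k, m, k), k + m + m), k · k · k · k · k · m, s(m · m · p, k · m · p, k + p + p)) + s(s(k + k + m, k · m · m, m + p), k + m + p + p · p · p · p, k + k + k + k · p + m + m · m · m · m + p)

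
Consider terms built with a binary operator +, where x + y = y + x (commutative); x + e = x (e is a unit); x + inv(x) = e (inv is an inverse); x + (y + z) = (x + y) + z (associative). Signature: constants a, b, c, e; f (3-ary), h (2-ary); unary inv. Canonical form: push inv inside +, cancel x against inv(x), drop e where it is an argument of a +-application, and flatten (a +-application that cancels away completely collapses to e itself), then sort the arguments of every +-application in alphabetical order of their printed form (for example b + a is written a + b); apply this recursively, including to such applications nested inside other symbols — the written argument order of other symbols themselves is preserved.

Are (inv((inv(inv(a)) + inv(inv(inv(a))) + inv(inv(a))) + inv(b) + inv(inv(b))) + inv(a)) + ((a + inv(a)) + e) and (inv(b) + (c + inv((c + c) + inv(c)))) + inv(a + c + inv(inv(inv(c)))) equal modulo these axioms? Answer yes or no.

Answer: no — inv(a) + inv(a) vs inv(a) + inv(b)

Derivation:
Left:  (inv((inv(inv(a)) + inv(inv(inv(a))) + inv(inv(a))) + inv(b) + inv(inv(b))) + inv(a)) + ((a + inv(a)) + e)
  Push inv inside:  distribute inv over + and collapse double inv
  Cancel inverse pairs:  b cancels
  Collect terms:  inv(a) + inv(a)
Right:  (inv(b) + (c + inv((c + c) + inv(c)))) + inv(a + c + inv(inv(inv(c))))
  Push inv inside:  distribute inv over + and collapse double inv
  Cancel inverse pairs:  c cancels
  Collect terms:  inv(b) + inv(a)
  Order the arguments:  inv(a) + inv(b)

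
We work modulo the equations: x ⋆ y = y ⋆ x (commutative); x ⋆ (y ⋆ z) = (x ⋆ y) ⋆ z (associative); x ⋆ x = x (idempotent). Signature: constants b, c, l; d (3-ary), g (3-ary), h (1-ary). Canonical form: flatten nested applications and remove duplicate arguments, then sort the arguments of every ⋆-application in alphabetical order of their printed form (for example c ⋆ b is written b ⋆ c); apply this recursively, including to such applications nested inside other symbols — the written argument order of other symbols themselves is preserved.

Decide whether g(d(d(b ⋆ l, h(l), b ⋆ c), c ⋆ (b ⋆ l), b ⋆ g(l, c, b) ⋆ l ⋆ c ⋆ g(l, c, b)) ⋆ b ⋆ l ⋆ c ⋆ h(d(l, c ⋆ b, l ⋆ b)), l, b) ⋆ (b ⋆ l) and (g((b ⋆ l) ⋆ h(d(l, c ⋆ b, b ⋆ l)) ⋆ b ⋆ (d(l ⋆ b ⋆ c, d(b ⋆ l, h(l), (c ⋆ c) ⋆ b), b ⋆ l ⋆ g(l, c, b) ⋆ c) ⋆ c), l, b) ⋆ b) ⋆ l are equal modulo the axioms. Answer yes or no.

Answer: no — b ⋆ g(b ⋆ c ⋆ d(d(b ⋆ l, h(l), b ⋆ c), b ⋆ c ⋆ l, b ⋆ c ⋆ g(l, c, b) ⋆ l) ⋆ h(d(l, b ⋆ c, b ⋆ l)) ⋆ l, l, b) ⋆ l vs b ⋆ g(b ⋆ c ⋆ d(b ⋆ c ⋆ l, d(b ⋆ l, h(l), b ⋆ c), b ⋆ c ⋆ g(l, c, b) ⋆ l) ⋆ h(d(l, b ⋆ c, b ⋆ l)) ⋆ l, l, b) ⋆ l

Derivation:
Left:  g(d(d(b ⋆ l, h(l), b ⋆ c), c ⋆ (b ⋆ l), b ⋆ g(l, c, b) ⋆ l ⋆ c ⋆ g(l, c, b)) ⋆ b ⋆ l ⋆ c ⋆ h(d(l, c ⋆ b, l ⋆ b)), l, b) ⋆ (b ⋆ l)
  Un-nest:  g(d(d(b ⋆ l, h(l), b ⋆ c), c ⋆ (b ⋆ l), b ⋆ g(l, c, b) ⋆ l ⋆ c ⋆ g(l, c, b)) ⋆ b ⋆ l ⋆ c ⋆ h(d(l, c ⋆ b, l ⋆ b)), l, b) ⋆ b ⋆ l
  Canonicalize subterm:  g(d(d(b ⋆ l, h(l), b ⋆ c), c ⋆ (b ⋆ l), b ⋆ g(l, c, b) ⋆ l ⋆ c ⋆ g(l, c, b)) ⋆ b ⋆ l ⋆ c ⋆ h(d(l, c ⋆ b, l ⋆ b)), l, b)  →  g(b ⋆ c ⋆ d(d(b ⋆ l, h(l), b ⋆ c), b ⋆ c ⋆ l, b ⋆ c ⋆ g(l, c, b) ⋆ l) ⋆ h(d(l, b ⋆ c, b ⋆ l)) ⋆ l, l, b)
  Sort arguments:  b ⋆ g(b ⋆ c ⋆ d(d(b ⋆ l, h(l), b ⋆ c), b ⋆ c ⋆ l, b ⋆ c ⋆ g(l, c, b) ⋆ l) ⋆ h(d(l, b ⋆ c, b ⋆ l)) ⋆ l, l, b) ⋆ l
Right:  (g((b ⋆ l) ⋆ h(d(l, c ⋆ b, b ⋆ l)) ⋆ b ⋆ (d(l ⋆ b ⋆ c, d(b ⋆ l, h(l), (c ⋆ c) ⋆ b), b ⋆ l ⋆ g(l, c, b) ⋆ c) ⋆ c), l, b) ⋆ b) ⋆ l
  Merge nested applications:  g((b ⋆ l) ⋆ h(d(l, c ⋆ b, b ⋆ l)) ⋆ b ⋆ (d(l ⋆ b ⋆ c, d(b ⋆ l, h(l), (c ⋆ c) ⋆ b), b ⋆ l ⋆ g(l, c, b) ⋆ c) ⋆ c), l, b) ⋆ b ⋆ l
  Simplify inside:  g((b ⋆ l) ⋆ h(d(l, c ⋆ b, b ⋆ l)) ⋆ b ⋆ (d(l ⋆ b ⋆ c, d(b ⋆ l, h(l), (c ⋆ c) ⋆ b), b ⋆ l ⋆ g(l, c, b) ⋆ c) ⋆ c), l, b)  →  g(b ⋆ c ⋆ d(b ⋆ c ⋆ l, d(b ⋆ l, h(l), b ⋆ c), b ⋆ c ⋆ g(l, c, b) ⋆ l) ⋆ h(d(l, b ⋆ c, b ⋆ l)) ⋆ l, l, b)
  Sort:  b ⋆ g(b ⋆ c ⋆ d(b ⋆ c ⋆ l, d(b ⋆ l, h(l), b ⋆ c), b ⋆ c ⋆ g(l, c, b) ⋆ l) ⋆ h(d(l, b ⋆ c, b ⋆ l)) ⋆ l, l, b) ⋆ l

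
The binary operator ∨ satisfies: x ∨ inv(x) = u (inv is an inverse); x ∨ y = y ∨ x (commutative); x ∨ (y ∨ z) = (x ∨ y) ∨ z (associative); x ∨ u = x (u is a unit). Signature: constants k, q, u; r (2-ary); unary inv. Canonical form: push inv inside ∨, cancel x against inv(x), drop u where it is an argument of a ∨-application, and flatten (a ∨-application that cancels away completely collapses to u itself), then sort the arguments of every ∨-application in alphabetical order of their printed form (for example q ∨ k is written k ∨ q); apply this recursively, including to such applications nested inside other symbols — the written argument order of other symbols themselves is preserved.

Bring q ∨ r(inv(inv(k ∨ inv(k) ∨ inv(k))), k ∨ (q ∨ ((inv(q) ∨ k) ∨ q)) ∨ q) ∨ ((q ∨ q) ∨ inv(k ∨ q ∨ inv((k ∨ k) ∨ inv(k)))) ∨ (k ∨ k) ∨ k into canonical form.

Answer: k ∨ k ∨ k ∨ q ∨ q ∨ r(inv(k), k ∨ k ∨ q ∨ q)

Derivation:
Push inv inside:  distribute inv over ∨ and collapse double inv
Collect terms:  q ∨ q ∨ r(inv(k), k ∨ k ∨ q ∨ q) ∨ k ∨ k ∨ k
Sort arguments:  k ∨ k ∨ k ∨ q ∨ q ∨ r(inv(k), k ∨ k ∨ q ∨ q)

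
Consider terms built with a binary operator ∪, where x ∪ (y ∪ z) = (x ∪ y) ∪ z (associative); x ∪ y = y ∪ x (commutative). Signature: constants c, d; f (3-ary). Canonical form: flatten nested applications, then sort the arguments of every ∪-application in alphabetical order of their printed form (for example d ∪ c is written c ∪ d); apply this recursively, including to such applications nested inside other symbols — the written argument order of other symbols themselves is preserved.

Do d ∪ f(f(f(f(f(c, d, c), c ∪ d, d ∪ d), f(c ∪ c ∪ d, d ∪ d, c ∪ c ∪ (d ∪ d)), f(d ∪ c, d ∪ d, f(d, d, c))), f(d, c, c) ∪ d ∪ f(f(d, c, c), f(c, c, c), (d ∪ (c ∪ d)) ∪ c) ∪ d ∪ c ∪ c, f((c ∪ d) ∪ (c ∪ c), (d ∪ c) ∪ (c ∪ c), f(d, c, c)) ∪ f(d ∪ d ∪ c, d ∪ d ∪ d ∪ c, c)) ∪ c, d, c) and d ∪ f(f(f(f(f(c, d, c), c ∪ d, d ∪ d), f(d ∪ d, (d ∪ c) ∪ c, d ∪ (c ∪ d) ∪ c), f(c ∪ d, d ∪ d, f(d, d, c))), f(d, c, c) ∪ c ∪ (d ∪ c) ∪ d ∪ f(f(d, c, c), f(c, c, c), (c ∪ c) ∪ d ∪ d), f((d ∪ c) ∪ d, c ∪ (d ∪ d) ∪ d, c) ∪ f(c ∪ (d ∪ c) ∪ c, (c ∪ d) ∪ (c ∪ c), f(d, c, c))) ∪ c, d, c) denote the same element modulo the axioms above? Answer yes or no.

Left:  d ∪ f(f(f(f(f(c, d, c), c ∪ d, d ∪ d), f(c ∪ c ∪ d, d ∪ d, c ∪ c ∪ (d ∪ d)), f(d ∪ c, d ∪ d, f(d, d, c))), f(d, c, c) ∪ d ∪ f(f(d, c, c), f(c, c, c), (d ∪ (c ∪ d)) ∪ c) ∪ d ∪ c ∪ c, f((c ∪ d) ∪ (c ∪ c), (d ∪ c) ∪ (c ∪ c), f(d, c, c)) ∪ f(d ∪ d ∪ c, d ∪ d ∪ d ∪ c, c)) ∪ c, d, c)
  Simplify inside:  f(f(f(f(f(c, d, c), c ∪ d, d ∪ d), f(c ∪ c ∪ d, d ∪ d, c ∪ c ∪ (d ∪ d)), f(d ∪ c, d ∪ d, f(d, d, c))), f(d, c, c) ∪ d ∪ f(f(d, c, c), f(c, c, c), (d ∪ (c ∪ d)) ∪ c) ∪ d ∪ c ∪ c, f((c ∪ d) ∪ (c ∪ c), (d ∪ c) ∪ (c ∪ c), f(d, c, c)) ∪ f(d ∪ d ∪ c, d ∪ d ∪ d ∪ c, c)) ∪ c, d, c)  →  f(c ∪ f(f(f(f(c, d, c), c ∪ d, d ∪ d), f(c ∪ c ∪ d, d ∪ d, c ∪ c ∪ d ∪ d), f(c ∪ d, d ∪ d, f(d, d, c))), c ∪ c ∪ d ∪ d ∪ f(d, c, c) ∪ f(f(d, c, c), f(c, c, c), c ∪ c ∪ d ∪ d), f(c ∪ c ∪ c ∪ d, c ∪ c ∪ c ∪ d, f(d, c, c)) ∪ f(c ∪ d ∪ d, c ∪ d ∪ d ∪ d, c)), d, c)
  Sort:  d ∪ f(c ∪ f(f(f(f(c, d, c), c ∪ d, d ∪ d), f(c ∪ c ∪ d, d ∪ d, c ∪ c ∪ d ∪ d), f(c ∪ d, d ∪ d, f(d, d, c))), c ∪ c ∪ d ∪ d ∪ f(d, c, c) ∪ f(f(d, c, c), f(c, c, c), c ∪ c ∪ d ∪ d), f(c ∪ c ∪ c ∪ d, c ∪ c ∪ c ∪ d, f(d, c, c)) ∪ f(c ∪ d ∪ d, c ∪ d ∪ d ∪ d, c)), d, c)
Right:  d ∪ f(f(f(f(f(c, d, c), c ∪ d, d ∪ d), f(d ∪ d, (d ∪ c) ∪ c, d ∪ (c ∪ d) ∪ c), f(c ∪ d, d ∪ d, f(d, d, c))), f(d, c, c) ∪ c ∪ (d ∪ c) ∪ d ∪ f(f(d, c, c), f(c, c, c), (c ∪ c) ∪ d ∪ d), f((d ∪ c) ∪ d, c ∪ (d ∪ d) ∪ d, c) ∪ f(c ∪ (d ∪ c) ∪ c, (c ∪ d) ∪ (c ∪ c), f(d, c, c))) ∪ c, d, c)
  Canonicalize subterm:  f(f(f(f(f(c, d, c), c ∪ d, d ∪ d), f(d ∪ d, (d ∪ c) ∪ c, d ∪ (c ∪ d) ∪ c), f(c ∪ d, d ∪ d, f(d, d, c))), f(d, c, c) ∪ c ∪ (d ∪ c) ∪ d ∪ f(f(d, c, c), f(c, c, c), (c ∪ c) ∪ d ∪ d), f((d ∪ c) ∪ d, c ∪ (d ∪ d) ∪ d, c) ∪ f(c ∪ (d ∪ c) ∪ c, (c ∪ d) ∪ (c ∪ c), f(d, c, c))) ∪ c, d, c)  →  f(c ∪ f(f(f(f(c, d, c), c ∪ d, d ∪ d), f(d ∪ d, c ∪ c ∪ d, c ∪ c ∪ d ∪ d), f(c ∪ d, d ∪ d, f(d, d, c))), c ∪ c ∪ d ∪ d ∪ f(d, c, c) ∪ f(f(d, c, c), f(c, c, c), c ∪ c ∪ d ∪ d), f(c ∪ c ∪ c ∪ d, c ∪ c ∪ c ∪ d, f(d, c, c)) ∪ f(c ∪ d ∪ d, c ∪ d ∪ d ∪ d, c)), d, c)
  Sort arguments:  d ∪ f(c ∪ f(f(f(f(c, d, c), c ∪ d, d ∪ d), f(d ∪ d, c ∪ c ∪ d, c ∪ c ∪ d ∪ d), f(c ∪ d, d ∪ d, f(d, d, c))), c ∪ c ∪ d ∪ d ∪ f(d, c, c) ∪ f(f(d, c, c), f(c, c, c), c ∪ c ∪ d ∪ d), f(c ∪ c ∪ c ∪ d, c ∪ c ∪ c ∪ d, f(d, c, c)) ∪ f(c ∪ d ∪ d, c ∪ d ∪ d ∪ d, c)), d, c)

Answer: no — d ∪ f(c ∪ f(f(f(f(c, d, c), c ∪ d, d ∪ d), f(c ∪ c ∪ d, d ∪ d, c ∪ c ∪ d ∪ d), f(c ∪ d, d ∪ d, f(d, d, c))), c ∪ c ∪ d ∪ d ∪ f(d, c, c) ∪ f(f(d, c, c), f(c, c, c), c ∪ c ∪ d ∪ d), f(c ∪ c ∪ c ∪ d, c ∪ c ∪ c ∪ d, f(d, c, c)) ∪ f(c ∪ d ∪ d, c ∪ d ∪ d ∪ d, c)), d, c) vs d ∪ f(c ∪ f(f(f(f(c, d, c), c ∪ d, d ∪ d), f(d ∪ d, c ∪ c ∪ d, c ∪ c ∪ d ∪ d), f(c ∪ d, d ∪ d, f(d, d, c))), c ∪ c ∪ d ∪ d ∪ f(d, c, c) ∪ f(f(d, c, c), f(c, c, c), c ∪ c ∪ d ∪ d), f(c ∪ c ∪ c ∪ d, c ∪ c ∪ c ∪ d, f(d, c, c)) ∪ f(c ∪ d ∪ d, c ∪ d ∪ d ∪ d, c)), d, c)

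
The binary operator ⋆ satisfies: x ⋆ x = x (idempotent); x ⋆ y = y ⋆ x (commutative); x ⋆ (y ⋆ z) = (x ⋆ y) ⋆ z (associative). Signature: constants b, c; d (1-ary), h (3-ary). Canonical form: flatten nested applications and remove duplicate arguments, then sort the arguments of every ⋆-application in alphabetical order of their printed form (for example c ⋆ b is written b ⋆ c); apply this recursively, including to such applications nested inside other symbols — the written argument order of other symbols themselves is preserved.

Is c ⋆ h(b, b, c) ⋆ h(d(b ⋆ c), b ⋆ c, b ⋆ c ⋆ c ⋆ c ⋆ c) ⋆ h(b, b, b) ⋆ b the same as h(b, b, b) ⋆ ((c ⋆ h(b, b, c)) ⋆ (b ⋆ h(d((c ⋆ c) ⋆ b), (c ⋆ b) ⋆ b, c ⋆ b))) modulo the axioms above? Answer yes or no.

Left:  c ⋆ h(b, b, c) ⋆ h(d(b ⋆ c), b ⋆ c, b ⋆ c ⋆ c ⋆ c ⋆ c) ⋆ h(b, b, b) ⋆ b
  Canonicalize subterm:  h(d(b ⋆ c), b ⋆ c, b ⋆ c ⋆ c ⋆ c ⋆ c)  →  h(d(b ⋆ c), b ⋆ c, b ⋆ c)
  Order the arguments:  b ⋆ c ⋆ h(b, b, b) ⋆ h(b, b, c) ⋆ h(d(b ⋆ c), b ⋆ c, b ⋆ c)
Right:  h(b, b, b) ⋆ ((c ⋆ h(b, b, c)) ⋆ (b ⋆ h(d((c ⋆ c) ⋆ b), (c ⋆ b) ⋆ b, c ⋆ b)))
  Un-nest:  h(b, b, b) ⋆ c ⋆ h(b, b, c) ⋆ b ⋆ h(d((c ⋆ c) ⋆ b), (c ⋆ b) ⋆ b, c ⋆ b)
  Canonicalize subterm:  h(d((c ⋆ c) ⋆ b), (c ⋆ b) ⋆ b, c ⋆ b)  →  h(d(b ⋆ c), b ⋆ c, b ⋆ c)
  Order the arguments:  b ⋆ c ⋆ h(b, b, b) ⋆ h(b, b, c) ⋆ h(d(b ⋆ c), b ⋆ c, b ⋆ c)

Answer: yes — both canonical forms are b ⋆ c ⋆ h(b, b, b) ⋆ h(b, b, c) ⋆ h(d(b ⋆ c), b ⋆ c, b ⋆ c)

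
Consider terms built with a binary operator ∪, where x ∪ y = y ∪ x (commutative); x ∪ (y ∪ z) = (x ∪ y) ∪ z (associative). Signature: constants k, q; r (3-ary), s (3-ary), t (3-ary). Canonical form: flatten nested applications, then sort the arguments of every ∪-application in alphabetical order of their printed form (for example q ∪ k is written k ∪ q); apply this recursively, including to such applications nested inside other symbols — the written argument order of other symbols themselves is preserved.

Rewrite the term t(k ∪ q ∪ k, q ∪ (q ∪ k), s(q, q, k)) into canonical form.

Answer: t(k ∪ k ∪ q, k ∪ q ∪ q, s(q, q, k))

Derivation:
Work inside:  q ∪ (q ∪ k)
Merge nested applications:  q ∪ q ∪ k
Sort:  k ∪ q ∪ q
Reassemble:  t(k ∪ k ∪ q, k ∪ q ∪ q, s(q, q, k))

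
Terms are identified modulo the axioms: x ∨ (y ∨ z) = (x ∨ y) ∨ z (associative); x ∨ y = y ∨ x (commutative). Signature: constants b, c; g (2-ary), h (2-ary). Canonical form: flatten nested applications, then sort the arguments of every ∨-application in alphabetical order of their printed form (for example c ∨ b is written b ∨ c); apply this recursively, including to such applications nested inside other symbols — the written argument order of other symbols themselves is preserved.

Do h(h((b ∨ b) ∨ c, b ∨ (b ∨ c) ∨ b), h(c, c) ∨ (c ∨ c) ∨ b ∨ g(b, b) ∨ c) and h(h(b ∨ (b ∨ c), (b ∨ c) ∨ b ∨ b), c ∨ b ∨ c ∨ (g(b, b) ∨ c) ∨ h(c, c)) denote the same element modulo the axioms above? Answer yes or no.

Left:  h(h((b ∨ b) ∨ c, b ∨ (b ∨ c) ∨ b), h(c, c) ∨ (c ∨ c) ∨ b ∨ g(b, b) ∨ c)
  Descend into:  h(c, c) ∨ (c ∨ c) ∨ b ∨ g(b, b) ∨ c
  Flatten:  h(c, c) ∨ c ∨ c ∨ b ∨ g(b, b) ∨ c
  Order the arguments:  b ∨ c ∨ c ∨ c ∨ g(b, b) ∨ h(c, c)
  Reassemble:  h(h(b ∨ b ∨ c, b ∨ b ∨ b ∨ c), b ∨ c ∨ c ∨ c ∨ g(b, b) ∨ h(c, c))
Right:  h(h(b ∨ (b ∨ c), (b ∨ c) ∨ b ∨ b), c ∨ b ∨ c ∨ (g(b, b) ∨ c) ∨ h(c, c))
  Work inside:  c ∨ b ∨ c ∨ (g(b, b) ∨ c) ∨ h(c, c)
  Un-nest:  c ∨ b ∨ c ∨ g(b, b) ∨ c ∨ h(c, c)
  Order the arguments:  b ∨ c ∨ c ∨ c ∨ g(b, b) ∨ h(c, c)
  Rebuild:  h(h(b ∨ b ∨ c, b ∨ b ∨ b ∨ c), b ∨ c ∨ c ∨ c ∨ g(b, b) ∨ h(c, c))

Answer: yes — both canonical forms are h(h(b ∨ b ∨ c, b ∨ b ∨ b ∨ c), b ∨ c ∨ c ∨ c ∨ g(b, b) ∨ h(c, c))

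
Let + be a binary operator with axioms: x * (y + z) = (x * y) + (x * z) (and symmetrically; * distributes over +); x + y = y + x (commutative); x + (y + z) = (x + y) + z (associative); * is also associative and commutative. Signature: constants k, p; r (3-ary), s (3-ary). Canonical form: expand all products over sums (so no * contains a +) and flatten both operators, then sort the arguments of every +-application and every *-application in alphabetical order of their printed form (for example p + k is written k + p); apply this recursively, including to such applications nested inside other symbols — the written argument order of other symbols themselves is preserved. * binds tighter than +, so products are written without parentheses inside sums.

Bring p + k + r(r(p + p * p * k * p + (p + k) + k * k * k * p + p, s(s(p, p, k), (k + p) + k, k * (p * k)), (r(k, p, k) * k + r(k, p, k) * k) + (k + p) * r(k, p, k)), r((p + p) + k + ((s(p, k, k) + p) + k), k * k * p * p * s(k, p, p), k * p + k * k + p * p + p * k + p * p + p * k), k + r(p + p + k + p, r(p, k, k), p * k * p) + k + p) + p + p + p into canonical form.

Answer: k + p + p + p + p + r(r(k + k * k * k * p + k * p * p * p + p + p + p, s(s(p, p, k), k + k + p, k * k * p), k * r(k, p, k) + k * r(k, p, k) + k * r(k, p, k) + p * r(k, p, k)), r(k + k + p + p + p + s(p, k, k), k * k * p * p * s(k, p, p), k * k + k * p + k * p + k * p + p * p + p * p), k + k + p + r(k + p + p + p, r(p, k, k), k * p * p))

Derivation:
Distribute:  p + k + r(r(k + k * k * k * p + k * p * p * p + p + p + p, s(s(p, p, k), k + k + p, k * k * p), k * r(k, p, k) + k * r(k, p, k) + k * r(k, p, k) + p * r(k, p, k)), r(k + k + p + p + p + s(p, k, k), k * k * p * p * s(k, p, p), k * k + k * p + k * p + k * p + p * p + p * p), k + k + p + r(k + p + p + p, r(p, k, k), k * p * p)) + p + p + p
Sort arguments:  k + p + p + p + p + r(r(k + k * k * k * p + k * p * p * p + p + p + p, s(s(p, p, k), k + k + p, k * k * p), k * r(k, p, k) + k * r(k, p, k) + k * r(k, p, k) + p * r(k, p, k)), r(k + k + p + p + p + s(p, k, k), k * k * p * p * s(k, p, p), k * k + k * p + k * p + k * p + p * p + p * p), k + k + p + r(k + p + p + p, r(p, k, k), k * p * p))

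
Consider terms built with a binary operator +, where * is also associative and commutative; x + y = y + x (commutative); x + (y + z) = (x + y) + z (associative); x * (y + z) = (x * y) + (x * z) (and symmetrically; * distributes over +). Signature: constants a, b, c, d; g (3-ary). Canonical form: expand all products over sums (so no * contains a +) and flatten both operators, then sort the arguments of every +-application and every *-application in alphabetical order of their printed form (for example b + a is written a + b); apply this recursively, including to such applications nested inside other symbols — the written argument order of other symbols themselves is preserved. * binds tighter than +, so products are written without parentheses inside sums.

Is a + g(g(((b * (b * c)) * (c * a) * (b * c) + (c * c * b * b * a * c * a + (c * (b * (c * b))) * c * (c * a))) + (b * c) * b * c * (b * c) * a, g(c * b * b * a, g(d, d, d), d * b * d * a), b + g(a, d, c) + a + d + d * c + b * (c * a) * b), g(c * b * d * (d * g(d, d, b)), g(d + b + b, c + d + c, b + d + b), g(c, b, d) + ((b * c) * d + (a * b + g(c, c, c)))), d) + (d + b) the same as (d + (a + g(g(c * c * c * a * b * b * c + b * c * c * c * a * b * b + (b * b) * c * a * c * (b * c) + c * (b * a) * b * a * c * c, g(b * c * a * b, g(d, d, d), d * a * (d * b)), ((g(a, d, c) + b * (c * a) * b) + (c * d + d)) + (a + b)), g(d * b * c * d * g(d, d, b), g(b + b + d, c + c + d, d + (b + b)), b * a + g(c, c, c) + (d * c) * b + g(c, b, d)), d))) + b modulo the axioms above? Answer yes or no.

Answer: yes — both canonical forms are a + b + d + g(g(a * a * b * b * c * c * c + a * b * b * b * c * c * c + a * b * b * b * c * c * c + a * b * b * c * c * c * c, g(a * b * b * c, g(d, d, d), a * b * d * d), a + a * b * b * c + b + c * d + d + g(a, d, c)), g(b * c * d * d * g(d, d, b), g(b + b + d, c + c + d, b + b + d), a * b + b * c * d + g(c, b, d) + g(c, c, c)), d)

Derivation:
Left:  a + g(g(((b * (b * c)) * (c * a) * (b * c) + (c * c * b * b * a * c * a + (c * (b * (c * b))) * c * (c * a))) + (b * c) * b * c * (b * c) * a, g(c * b * b * a, g(d, d, d), d * b * d * a), b + g(a, d, c) + a + d + d * c + b * (c * a) * b), g(c * b * d * (d * g(d, d, b)), g(d + b + b, c + d + c, b + d + b), g(c, b, d) + ((b * c) * d + (a * b + g(c, c, c)))), d) + (d + b)
  Flatten:  a + g(g(a * a * b * b * c * c * c + a * b * b * b * c * c * c + a * b * b * b * c * c * c + a * b * b * c * c * c * c, g(a * b * b * c, g(d, d, d), a * b * d * d), a + a * b * b * c + b + c * d + d + g(a, d, c)), g(b * c * d * d * g(d, d, b), g(b + b + d, c + c + d, b + b + d), a * b + b * c * d + g(c, b, d) + g(c, c, c)), d) + d + b
  Sort:  a + b + d + g(g(a * a * b * b * c * c * c + a * b * b * b * c * c * c + a * b * b * b * c * c * c + a * b * b * c * c * c * c, g(a * b * b * c, g(d, d, d), a * b * d * d), a + a * b * b * c + b + c * d + d + g(a, d, c)), g(b * c * d * d * g(d, d, b), g(b + b + d, c + c + d, b + b + d), a * b + b * c * d + g(c, b, d) + g(c, c, c)), d)
Right:  (d + (a + g(g(c * c * c * a * b * b * c + b * c * c * c * a * b * b + (b * b) * c * a * c * (b * c) + c * (b * a) * b * a * c * c, g(b * c * a * b, g(d, d, d), d * a * (d * b)), ((g(a, d, c) + b * (c * a) * b) + (c * d + d)) + (a + b)), g(d * b * c * d * g(d, d, b), g(b + b + d, c + c + d, d + (b + b)), b * a + g(c, c, c) + (d * c) * b + g(c, b, d)), d))) + b
  Flatten:  d + a + g(g(a * a * b * b * c * c * c + a * b * b * b * c * c * c + a * b * b * b * c * c * c + a * b * b * c * c * c * c, g(a * b * b * c, g(d, d, d), a * b * d * d), a + a * b * b * c + b + c * d + d + g(a, d, c)), g(b * c * d * d * g(d, d, b), g(b + b + d, c + c + d, b + b + d), a * b + b * c * d + g(c, b, d) + g(c, c, c)), d) + b
  Order the arguments:  a + b + d + g(g(a * a * b * b * c * c * c + a * b * b * b * c * c * c + a * b * b * b * c * c * c + a * b * b * c * c * c * c, g(a * b * b * c, g(d, d, d), a * b * d * d), a + a * b * b * c + b + c * d + d + g(a, d, c)), g(b * c * d * d * g(d, d, b), g(b + b + d, c + c + d, b + b + d), a * b + b * c * d + g(c, b, d) + g(c, c, c)), d)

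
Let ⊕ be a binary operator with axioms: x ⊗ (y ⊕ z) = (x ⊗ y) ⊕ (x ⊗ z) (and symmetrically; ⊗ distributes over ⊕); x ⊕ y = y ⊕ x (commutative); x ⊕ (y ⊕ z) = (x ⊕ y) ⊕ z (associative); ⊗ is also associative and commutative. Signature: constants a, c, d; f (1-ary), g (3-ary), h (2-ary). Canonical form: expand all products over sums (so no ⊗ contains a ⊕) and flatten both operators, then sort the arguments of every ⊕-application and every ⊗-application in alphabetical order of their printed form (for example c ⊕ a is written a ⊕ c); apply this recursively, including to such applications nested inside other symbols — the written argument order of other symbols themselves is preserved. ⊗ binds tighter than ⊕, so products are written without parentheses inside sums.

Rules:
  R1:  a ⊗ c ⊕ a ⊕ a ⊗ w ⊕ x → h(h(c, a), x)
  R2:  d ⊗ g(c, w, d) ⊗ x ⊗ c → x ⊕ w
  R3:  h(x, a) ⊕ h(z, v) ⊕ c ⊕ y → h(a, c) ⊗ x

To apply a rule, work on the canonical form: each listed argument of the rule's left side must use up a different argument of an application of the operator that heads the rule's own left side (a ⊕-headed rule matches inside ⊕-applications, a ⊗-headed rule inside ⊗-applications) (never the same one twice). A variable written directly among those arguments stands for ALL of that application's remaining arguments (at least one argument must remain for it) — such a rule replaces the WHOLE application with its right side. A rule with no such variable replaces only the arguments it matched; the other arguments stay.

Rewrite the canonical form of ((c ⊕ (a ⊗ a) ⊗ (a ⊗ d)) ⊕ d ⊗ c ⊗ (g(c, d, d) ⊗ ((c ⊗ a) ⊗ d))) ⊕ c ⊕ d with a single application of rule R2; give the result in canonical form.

Answer: a ⊗ a ⊗ a ⊗ d ⊕ a ⊗ c ⊗ d ⊕ c ⊕ c ⊕ d ⊕ d

Derivation:
Canonical form:  a ⊗ a ⊗ a ⊗ d ⊕ a ⊗ c ⊗ c ⊗ d ⊗ d ⊗ g(c, d, d) ⊕ c ⊕ c ⊕ d
Apply R2:  consuming c, d, g(c, d, d);  w := d, x := a ⊗ c ⊗ d
The variable takes the whole remainder — replace the entire application.
Result:  a ⊗ a ⊗ a ⊗ d ⊕ a ⊗ c ⊗ d ⊕ c ⊕ c ⊕ d ⊕ d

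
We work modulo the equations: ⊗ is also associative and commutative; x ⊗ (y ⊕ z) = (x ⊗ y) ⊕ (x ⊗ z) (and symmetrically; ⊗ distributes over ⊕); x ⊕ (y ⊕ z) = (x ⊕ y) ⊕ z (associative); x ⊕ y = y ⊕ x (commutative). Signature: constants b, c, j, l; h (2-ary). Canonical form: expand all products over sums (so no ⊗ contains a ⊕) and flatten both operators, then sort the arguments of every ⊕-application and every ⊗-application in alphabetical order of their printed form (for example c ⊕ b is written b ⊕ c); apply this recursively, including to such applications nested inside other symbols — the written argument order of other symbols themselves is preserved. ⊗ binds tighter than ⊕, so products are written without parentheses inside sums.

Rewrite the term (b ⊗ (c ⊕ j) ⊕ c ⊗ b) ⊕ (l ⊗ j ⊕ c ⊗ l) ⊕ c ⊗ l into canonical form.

Distribute:  b ⊗ c ⊕ b ⊗ j ⊕ b ⊗ c ⊕ j ⊗ l ⊕ c ⊗ l ⊕ c ⊗ l
Sort:  b ⊗ c ⊕ b ⊗ c ⊕ b ⊗ j ⊕ c ⊗ l ⊕ c ⊗ l ⊕ j ⊗ l

Answer: b ⊗ c ⊕ b ⊗ c ⊕ b ⊗ j ⊕ c ⊗ l ⊕ c ⊗ l ⊕ j ⊗ l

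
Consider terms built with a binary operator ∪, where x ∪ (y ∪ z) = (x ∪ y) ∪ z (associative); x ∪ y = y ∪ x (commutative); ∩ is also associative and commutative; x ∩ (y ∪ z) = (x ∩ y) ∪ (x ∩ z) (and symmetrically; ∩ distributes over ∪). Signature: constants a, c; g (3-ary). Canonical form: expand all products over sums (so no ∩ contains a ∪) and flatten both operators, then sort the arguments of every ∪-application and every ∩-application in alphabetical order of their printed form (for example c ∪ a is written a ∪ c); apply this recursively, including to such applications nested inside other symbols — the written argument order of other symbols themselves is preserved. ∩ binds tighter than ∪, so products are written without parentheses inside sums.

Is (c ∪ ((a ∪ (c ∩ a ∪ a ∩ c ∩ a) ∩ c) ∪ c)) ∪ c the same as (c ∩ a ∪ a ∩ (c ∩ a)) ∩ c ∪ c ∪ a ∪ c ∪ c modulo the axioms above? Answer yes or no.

Answer: yes — both canonical forms are a ∪ a ∩ a ∩ c ∩ c ∪ a ∩ c ∩ c ∪ c ∪ c ∪ c

Derivation:
Left:  (c ∪ ((a ∪ (c ∩ a ∪ a ∩ c ∩ a) ∩ c) ∪ c)) ∪ c
  Expand:  c ∪ a ∪ a ∩ c ∩ c ∪ a ∩ a ∩ c ∩ c ∪ c ∪ c
  Sort:  a ∪ a ∩ a ∩ c ∩ c ∪ a ∩ c ∩ c ∪ c ∪ c ∪ c
Right:  (c ∩ a ∪ a ∩ (c ∩ a)) ∩ c ∪ c ∪ a ∪ c ∪ c
  Distribute:  a ∩ c ∩ c ∪ a ∩ a ∩ c ∩ c ∪ c ∪ a ∪ c ∪ c
  Sort:  a ∪ a ∩ a ∩ c ∩ c ∪ a ∩ c ∩ c ∪ c ∪ c ∪ c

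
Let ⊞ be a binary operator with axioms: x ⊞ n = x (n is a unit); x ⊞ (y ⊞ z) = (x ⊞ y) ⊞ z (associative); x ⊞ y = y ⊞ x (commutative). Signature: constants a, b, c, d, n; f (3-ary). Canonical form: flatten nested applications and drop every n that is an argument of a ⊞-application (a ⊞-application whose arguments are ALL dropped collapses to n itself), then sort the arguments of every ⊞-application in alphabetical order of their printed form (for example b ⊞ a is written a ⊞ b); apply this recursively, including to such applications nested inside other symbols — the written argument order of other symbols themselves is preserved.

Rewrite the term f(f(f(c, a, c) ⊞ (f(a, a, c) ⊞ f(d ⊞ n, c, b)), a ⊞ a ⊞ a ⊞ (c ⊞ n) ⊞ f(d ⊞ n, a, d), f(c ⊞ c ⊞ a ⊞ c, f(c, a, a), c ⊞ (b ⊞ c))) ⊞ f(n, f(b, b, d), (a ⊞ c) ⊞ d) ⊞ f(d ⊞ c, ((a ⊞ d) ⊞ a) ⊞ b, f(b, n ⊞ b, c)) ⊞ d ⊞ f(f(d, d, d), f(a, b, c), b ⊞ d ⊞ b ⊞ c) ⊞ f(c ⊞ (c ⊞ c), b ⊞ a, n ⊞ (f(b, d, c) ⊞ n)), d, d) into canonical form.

Answer: f(d ⊞ f(c ⊞ c ⊞ c, a ⊞ b, f(b, d, c)) ⊞ f(c ⊞ d, a ⊞ a ⊞ b ⊞ d, f(b, b, c)) ⊞ f(f(a, a, c) ⊞ f(c, a, c) ⊞ f(d, c, b), a ⊞ a ⊞ a ⊞ c ⊞ f(d, a, d), f(a ⊞ c ⊞ c ⊞ c, f(c, a, a), b ⊞ c ⊞ c)) ⊞ f(f(d, d, d), f(a, b, c), b ⊞ b ⊞ c ⊞ d) ⊞ f(n, f(b, b, d), a ⊞ c ⊞ d), d, d)

Derivation:
Work inside:  f(f(c, a, c) ⊞ (f(a, a, c) ⊞ f(d ⊞ n, c, b)), a ⊞ a ⊞ a ⊞ (c ⊞ n) ⊞ f(d ⊞ n, a, d), f(c ⊞ c ⊞ a ⊞ c, f(c, a, a), c ⊞ (b ⊞ c))) ⊞ f(n, f(b, b, d), (a ⊞ c) ⊞ d) ⊞ f(d ⊞ c, ((a ⊞ d) ⊞ a) ⊞ b, f(b, n ⊞ b, c)) ⊞ d ⊞ f(f(d, d, d), f(a, b, c), b ⊞ d ⊞ b ⊞ c) ⊞ f(c ⊞ (c ⊞ c), b ⊞ a, n ⊞ (f(b, d, c) ⊞ n))
Canonicalize subterm:  f(f(c, a, c) ⊞ (f(a, a, c) ⊞ f(d ⊞ n, c, b)), a ⊞ a ⊞ a ⊞ (c ⊞ n) ⊞ f(d ⊞ n, a, d), f(c ⊞ c ⊞ a ⊞ c, f(c, a, a), c ⊞ (b ⊞ c)))  →  f(f(a, a, c) ⊞ f(c, a, c) ⊞ f(d, c, b), a ⊞ a ⊞ a ⊞ c ⊞ f(d, a, d), f(a ⊞ c ⊞ c ⊞ c, f(c, a, a), b ⊞ c ⊞ c))
Canonicalize subterm:  f(n, f(b, b, d), (a ⊞ c) ⊞ d)  →  f(n, f(b, b, d), a ⊞ c ⊞ d)
Inside:  f(d ⊞ c, ((a ⊞ d) ⊞ a) ⊞ b, f(b, n ⊞ b, c))  →  f(c ⊞ d, a ⊞ a ⊞ b ⊞ d, f(b, b, c))
Order the arguments:  d ⊞ f(c ⊞ c ⊞ c, a ⊞ b, f(b, d, c)) ⊞ f(c ⊞ d, a ⊞ a ⊞ b ⊞ d, f(b, b, c)) ⊞ f(f(a, a, c) ⊞ f(c, a, c) ⊞ f(d, c, b), a ⊞ a ⊞ a ⊞ c ⊞ f(d, a, d), f(a ⊞ c ⊞ c ⊞ c, f(c, a, a), b ⊞ c ⊞ c)) ⊞ f(f(d, d, d), f(a, b, c), b ⊞ b ⊞ c ⊞ d) ⊞ f(n, f(b, b, d), a ⊞ c ⊞ d)
Rebuild:  f(d ⊞ f(c ⊞ c ⊞ c, a ⊞ b, f(b, d, c)) ⊞ f(c ⊞ d, a ⊞ a ⊞ b ⊞ d, f(b, b, c)) ⊞ f(f(a, a, c) ⊞ f(c, a, c) ⊞ f(d, c, b), a ⊞ a ⊞ a ⊞ c ⊞ f(d, a, d), f(a ⊞ c ⊞ c ⊞ c, f(c, a, a), b ⊞ c ⊞ c)) ⊞ f(f(d, d, d), f(a, b, c), b ⊞ b ⊞ c ⊞ d) ⊞ f(n, f(b, b, d), a ⊞ c ⊞ d), d, d)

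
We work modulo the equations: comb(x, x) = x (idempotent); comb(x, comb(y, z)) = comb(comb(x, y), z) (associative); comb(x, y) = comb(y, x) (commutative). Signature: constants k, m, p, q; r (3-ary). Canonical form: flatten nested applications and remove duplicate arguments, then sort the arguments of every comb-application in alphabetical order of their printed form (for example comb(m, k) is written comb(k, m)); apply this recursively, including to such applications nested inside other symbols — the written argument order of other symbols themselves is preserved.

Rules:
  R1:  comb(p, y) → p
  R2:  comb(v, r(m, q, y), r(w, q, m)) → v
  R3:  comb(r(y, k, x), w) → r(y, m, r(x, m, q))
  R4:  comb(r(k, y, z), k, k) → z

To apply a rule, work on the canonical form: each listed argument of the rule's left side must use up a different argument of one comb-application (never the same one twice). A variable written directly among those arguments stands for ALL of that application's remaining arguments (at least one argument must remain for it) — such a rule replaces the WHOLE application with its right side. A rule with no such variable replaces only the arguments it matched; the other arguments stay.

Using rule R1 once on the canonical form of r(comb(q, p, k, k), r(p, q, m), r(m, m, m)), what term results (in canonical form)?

Canonical form:  r(comb(k, p, q), r(p, q, m), r(m, m, m))
Match R1:  consume p;  y := comb(k, q)
The extension variable absorbs all remaining arguments, so the whole application is rewritten.
Giving:  r(p, r(p, q, m), r(m, m, m))

Answer: r(p, r(p, q, m), r(m, m, m))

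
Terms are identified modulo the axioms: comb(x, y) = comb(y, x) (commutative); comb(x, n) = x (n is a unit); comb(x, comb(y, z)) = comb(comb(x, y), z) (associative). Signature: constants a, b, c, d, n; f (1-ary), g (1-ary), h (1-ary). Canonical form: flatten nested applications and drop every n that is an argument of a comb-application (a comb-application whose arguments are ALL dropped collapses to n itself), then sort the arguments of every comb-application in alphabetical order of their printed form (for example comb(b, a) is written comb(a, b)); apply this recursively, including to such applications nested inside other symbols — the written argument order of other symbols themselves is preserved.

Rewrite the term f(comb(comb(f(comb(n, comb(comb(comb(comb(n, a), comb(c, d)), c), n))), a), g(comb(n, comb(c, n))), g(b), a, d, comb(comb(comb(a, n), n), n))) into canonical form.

Answer: f(comb(a, a, a, d, f(comb(a, c, c, d)), g(b), g(c)))

Derivation:
Work inside:  comb(comb(f(comb(n, comb(comb(comb(comb(n, a), comb(c, d)), c), n))), a), g(comb(n, comb(c, n))), g(b), a, d, comb(comb(comb(a, n), n), n))
Merge nested applications:  comb(f(comb(n, comb(comb(comb(comb(n, a), comb(c, d)), c), n))), a, g(comb(n, comb(c, n))), g(b), a, d, a, n, n, n)
Simplify inside:  f(comb(n, comb(comb(comb(comb(n, a), comb(c, d)), c), n)))  →  f(comb(a, c, c, d))
Inside:  g(comb(n, comb(c, n)))  →  g(c)
Drop the unit:  drop n (×3)
Order the arguments:  comb(a, a, a, d, f(comb(a, c, c, d)), g(b), g(c))
Reassemble:  f(comb(a, a, a, d, f(comb(a, c, c, d)), g(b), g(c)))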